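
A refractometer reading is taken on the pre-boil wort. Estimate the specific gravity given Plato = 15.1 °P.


SG = 259/(259 − P)
SG = 259/(259 − 15.1)

1.0619


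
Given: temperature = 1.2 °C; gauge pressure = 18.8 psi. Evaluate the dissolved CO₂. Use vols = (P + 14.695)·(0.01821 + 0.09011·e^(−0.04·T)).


vols = (18.8 + 14.695)·(0.01821 + 0.09011·e^(−0.04·1.2))

3.4867 volumes


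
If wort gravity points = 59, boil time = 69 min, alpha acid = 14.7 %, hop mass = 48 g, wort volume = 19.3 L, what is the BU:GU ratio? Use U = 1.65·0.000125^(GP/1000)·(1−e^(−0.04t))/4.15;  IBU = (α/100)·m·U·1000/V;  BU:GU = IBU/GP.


U = 1.65·0.000125^(59/1000)·(1−e^(−0.04·69))/4.15 = 0.2192
IBU = (14.7/100)·48·0.2192·1000/19.3 = 80.1234
BU:GU = 80.1234/59

1.3580


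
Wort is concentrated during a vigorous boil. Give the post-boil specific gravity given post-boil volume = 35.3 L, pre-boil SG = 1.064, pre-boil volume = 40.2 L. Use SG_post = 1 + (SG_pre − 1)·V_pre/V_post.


pts_pre = (1.064 − 1)·1000 = 64.0000
pts_post = 64.0000·40.2/35.3 = 72.8839
SG_post = 1 + 72.8839/1000

1.0729


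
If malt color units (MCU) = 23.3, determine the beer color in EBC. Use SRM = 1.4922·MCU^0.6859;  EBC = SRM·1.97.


SRM = 1.4922·23.3^0.6859 = 12.9329
EBC = 12.9329·1.97

25.4778 EBC


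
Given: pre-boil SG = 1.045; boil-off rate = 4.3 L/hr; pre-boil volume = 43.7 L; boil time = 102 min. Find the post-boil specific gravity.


V_post = V_pre − rate·(t/60);  SG_post = 1 + (SG_pre−1)·V_pre/V_post
V_post = 43.7 − 4.3·(102/60) = 36.3900
SG_post = 1 + (1.045 − 1)·43.7/36.3900

1.0540


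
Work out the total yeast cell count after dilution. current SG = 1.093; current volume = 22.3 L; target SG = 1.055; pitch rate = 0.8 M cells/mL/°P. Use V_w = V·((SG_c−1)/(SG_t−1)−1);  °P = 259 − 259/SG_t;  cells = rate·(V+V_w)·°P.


V_w = 22.3·((1.093−1)/(1.055−1)−1) = 15.4073
V_final = 22.3 + 15.4073 = 37.7073
°P = 259 − 259/1.055 = 13.5024
cells = 0.8·37.7073·13.5024

407.3100 billion cells


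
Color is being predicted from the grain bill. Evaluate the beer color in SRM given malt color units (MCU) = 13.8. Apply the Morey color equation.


SRM = 1.4922 · MCU^0.6859
SRM = 1.4922 · 13.8^0.6859

9.0296 SRM


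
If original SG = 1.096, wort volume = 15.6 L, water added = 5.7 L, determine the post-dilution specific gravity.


SG_new = 1 + (SG_old − 1)·V_old/(V_old + V_water)
pts = (1.096 − 1)·1000·15.6/(15.6 + 5.7) = 70.3099
SG_new = 1 + 70.3099/1000

1.0703


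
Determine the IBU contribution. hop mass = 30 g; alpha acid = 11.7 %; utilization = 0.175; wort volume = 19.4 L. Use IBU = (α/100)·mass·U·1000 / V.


IBU = (11.7/100)·30·0.175·1000 / 19.4

31.6624 IBU


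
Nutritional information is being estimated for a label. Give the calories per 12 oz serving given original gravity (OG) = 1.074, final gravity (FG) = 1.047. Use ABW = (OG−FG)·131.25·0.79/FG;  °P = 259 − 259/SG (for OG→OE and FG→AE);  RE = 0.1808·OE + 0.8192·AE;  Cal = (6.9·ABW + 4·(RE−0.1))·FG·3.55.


ABW = (1.074 − 1.047)·131.25·0.79/1.047 = 2.6739
OE = 259 − 259/1.074 = 17.8454 °P
AE = 259 − 259/1.047 = 11.6266 °P
RE = 0.1808·17.8454 + 0.8192·11.6266 = 12.7509 °P
Cal = (6.9·2.6739 + 4·(12.7509−0.1))·1.047·3.55

256.6617 kcal


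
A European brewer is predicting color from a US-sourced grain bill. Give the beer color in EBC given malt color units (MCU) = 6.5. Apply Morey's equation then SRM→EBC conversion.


SRM = 1.4922·MCU^0.6859;  EBC = SRM·1.97
SRM = 1.4922·6.5^0.6859 = 5.3877
EBC = 5.3877·1.97

10.6138 EBC


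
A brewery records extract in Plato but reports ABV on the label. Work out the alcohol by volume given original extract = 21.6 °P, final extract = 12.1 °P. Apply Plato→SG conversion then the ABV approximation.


SG = 259/(259 − P);  ABV = (OG − FG)·131.25
OG = 259/(259 − 21.6) = 1.0910
FG = 259/(259 − 12.1) = 1.0490
ABV = (1.0910 − 1.0490)·131.25

5.5096 % ABV


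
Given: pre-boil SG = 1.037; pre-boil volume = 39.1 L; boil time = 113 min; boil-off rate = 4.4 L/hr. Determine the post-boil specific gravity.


V_post = V_pre − rate·(t/60);  SG_post = 1 + (SG_pre−1)·V_pre/V_post
V_post = 39.1 − 4.4·(113/60) = 30.8133
SG_post = 1 + (1.037 − 1)·39.1/30.8133

1.0470


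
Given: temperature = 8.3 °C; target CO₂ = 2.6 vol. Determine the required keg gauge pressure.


psi = vols/(0.01821 + 0.09011·e^(−0.04·T)) − 14.695
psi = 2.6/(0.01821 + 0.09011·e^(−0.04·8.3)) − 14.695

16.6822 psi


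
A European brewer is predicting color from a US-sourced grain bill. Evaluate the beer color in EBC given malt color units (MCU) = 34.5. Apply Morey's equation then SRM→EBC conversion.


SRM = 1.4922·MCU^0.6859;  EBC = SRM·1.97
SRM = 1.4922·34.5^0.6859 = 16.9284
EBC = 16.9284·1.97

33.3490 EBC


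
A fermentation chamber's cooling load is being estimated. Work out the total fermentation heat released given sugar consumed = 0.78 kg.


Q = m_sugar · 590 kJ/kg
Q = 0.78 · 590

460.2000 kJ


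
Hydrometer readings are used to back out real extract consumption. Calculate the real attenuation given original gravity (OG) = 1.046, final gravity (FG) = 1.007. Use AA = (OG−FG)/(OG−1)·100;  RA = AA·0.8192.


AA = (1.046 − 1.007)/(1.046 − 1)·100 = 84.7826
RA = 84.7826·0.8192

69.4539 %


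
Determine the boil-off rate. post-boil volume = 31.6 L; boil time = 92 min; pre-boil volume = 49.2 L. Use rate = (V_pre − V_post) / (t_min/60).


rate = (49.2 − 31.6) / (92/60)

11.4783 L/hr


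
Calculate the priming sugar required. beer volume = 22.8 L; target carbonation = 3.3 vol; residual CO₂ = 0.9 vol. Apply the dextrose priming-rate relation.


sugar = (target − residual)·4.0·V
sugar = (3.3 − 0.9)·4.0·22.8

218.8800 g


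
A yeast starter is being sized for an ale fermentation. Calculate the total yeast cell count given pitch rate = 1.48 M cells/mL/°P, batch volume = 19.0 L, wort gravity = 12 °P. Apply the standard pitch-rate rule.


cells (billions) = rate · V_L · °P
cells = 1.48 · 19.0 · 12

337.4400 billion cells


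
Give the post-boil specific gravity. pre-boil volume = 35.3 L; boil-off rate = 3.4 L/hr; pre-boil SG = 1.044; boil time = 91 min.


V_post = V_pre − rate·(t/60);  SG_post = 1 + (SG_pre−1)·V_pre/V_post
V_post = 35.3 − 3.4·(91/60) = 30.1433
SG_post = 1 + (1.044 − 1)·35.3/30.1433

1.0515


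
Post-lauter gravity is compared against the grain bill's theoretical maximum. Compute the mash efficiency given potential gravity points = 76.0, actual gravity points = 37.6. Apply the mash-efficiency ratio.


efficiency = actual / potential × 100
efficiency = 37.6 / 76.0 × 100

49.4737 %


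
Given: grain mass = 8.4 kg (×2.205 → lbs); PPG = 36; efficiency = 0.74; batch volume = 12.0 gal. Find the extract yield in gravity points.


points = lbs × PPG × eff / vol
lbs = 8.4 × 2.205 = 18.5220
points = 18.5220 × 36 × 0.74 / 12.0

41.1188 points


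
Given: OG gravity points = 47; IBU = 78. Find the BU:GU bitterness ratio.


BU:GU = IBU / OG_points
BU:GU = 78 / 47

1.6596


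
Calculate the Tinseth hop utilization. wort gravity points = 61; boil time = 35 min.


U = 1.65·0.000125^(GP/1000) · (1 − e^(−0.04·t))/4.15
bigness = 1.65·0.000125^(61/1000) = 0.9537
boil_factor = (1 − e^(−0.04·35))/4.15 = 0.1815
U = 0.9537 · 0.1815

0.1731


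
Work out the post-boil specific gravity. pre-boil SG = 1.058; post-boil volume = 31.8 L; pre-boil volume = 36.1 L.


SG_post = 1 + (SG_pre − 1)·V_pre/V_post
pts_pre = (1.058 − 1)·1000 = 58.0000
pts_post = 58.0000·36.1/31.8 = 65.8428
SG_post = 1 + 65.8428/1000

1.0658


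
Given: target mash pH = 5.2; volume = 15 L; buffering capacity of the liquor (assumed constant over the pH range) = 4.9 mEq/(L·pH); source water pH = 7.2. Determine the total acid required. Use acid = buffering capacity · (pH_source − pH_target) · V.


acid = 4.9 · (7.2 − 5.2) · 15

147.0000 mEq


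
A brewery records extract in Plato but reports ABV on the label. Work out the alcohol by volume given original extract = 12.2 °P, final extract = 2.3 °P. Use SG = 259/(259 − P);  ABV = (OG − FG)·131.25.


OG = 259/(259 − 12.2) = 1.0494
FG = 259/(259 − 2.3) = 1.0090
ABV = (1.0494 − 1.0090)·131.25

5.3121 % ABV


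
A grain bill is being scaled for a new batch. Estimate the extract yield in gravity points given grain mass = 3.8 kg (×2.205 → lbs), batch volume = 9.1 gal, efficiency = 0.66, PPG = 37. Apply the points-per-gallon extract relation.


points = lbs × PPG × eff / vol
lbs = 3.8 × 2.205 = 8.3790
points = 8.3790 × 37 × 0.66 / 9.1

22.4852 points


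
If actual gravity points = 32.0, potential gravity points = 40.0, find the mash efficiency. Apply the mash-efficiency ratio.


efficiency = actual / potential × 100
efficiency = 32.0 / 40.0 × 100

80.0000 %


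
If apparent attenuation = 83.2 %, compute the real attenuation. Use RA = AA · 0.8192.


RA = 83.2 · 0.8192

68.1574 %


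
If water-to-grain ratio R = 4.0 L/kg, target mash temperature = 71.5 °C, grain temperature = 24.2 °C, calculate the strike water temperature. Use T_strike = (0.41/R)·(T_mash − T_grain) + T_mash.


T_strike = (0.41/4.0)·(71.5 − 24.2) + 71.5

76.3482 °C


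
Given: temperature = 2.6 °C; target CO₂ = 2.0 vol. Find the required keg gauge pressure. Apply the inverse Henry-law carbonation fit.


psi = vols/(0.01821 + 0.09011·e^(−0.04·T)) − 14.695
psi = 2.0/(0.01821 + 0.09011·e^(−0.04·2.6)) − 14.695

5.4218 psi


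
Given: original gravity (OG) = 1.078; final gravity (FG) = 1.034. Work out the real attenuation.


AA = (OG−FG)/(OG−1)·100;  RA = AA·0.8192
AA = (1.078 − 1.034)/(1.078 − 1)·100 = 56.4103
RA = 56.4103·0.8192

46.2113 %


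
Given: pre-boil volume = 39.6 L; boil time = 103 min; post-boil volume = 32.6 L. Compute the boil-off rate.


rate = (V_pre − V_post) / (t_min/60)
rate = (39.6 − 32.6) / (103/60)

4.0777 L/hr


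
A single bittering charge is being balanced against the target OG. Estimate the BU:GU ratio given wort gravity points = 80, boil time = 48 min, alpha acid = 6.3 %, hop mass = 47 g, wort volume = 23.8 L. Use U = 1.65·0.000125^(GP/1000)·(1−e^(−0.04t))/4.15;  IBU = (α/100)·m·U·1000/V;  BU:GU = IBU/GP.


U = 1.65·0.000125^(80/1000)·(1−e^(−0.04·48))/4.15 = 0.1653
IBU = (6.3/100)·47·0.1653·1000/23.8 = 20.5683
BU:GU = 20.5683/80

0.2571


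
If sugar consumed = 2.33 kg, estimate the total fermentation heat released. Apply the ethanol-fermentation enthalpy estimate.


Q = m_sugar · 590 kJ/kg
Q = 2.33 · 590

1374.7000 kJ


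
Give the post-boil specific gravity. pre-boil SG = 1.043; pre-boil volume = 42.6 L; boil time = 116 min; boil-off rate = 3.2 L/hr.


V_post = V_pre − rate·(t/60);  SG_post = 1 + (SG_pre−1)·V_pre/V_post
V_post = 42.6 − 3.2·(116/60) = 36.4133
SG_post = 1 + (1.043 − 1)·42.6/36.4133

1.0503


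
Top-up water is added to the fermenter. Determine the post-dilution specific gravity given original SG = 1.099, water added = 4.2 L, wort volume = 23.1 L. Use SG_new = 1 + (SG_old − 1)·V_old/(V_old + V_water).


pts = (1.099 − 1)·1000·23.1/(23.1 + 4.2) = 83.7692
SG_new = 1 + 83.7692/1000

1.0838


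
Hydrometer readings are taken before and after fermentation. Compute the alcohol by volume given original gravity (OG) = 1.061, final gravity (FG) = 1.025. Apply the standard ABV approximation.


ABV = (OG − FG) · 131.25
ABV = (1.061 − 1.025) · 131.25

4.7250 % ABV


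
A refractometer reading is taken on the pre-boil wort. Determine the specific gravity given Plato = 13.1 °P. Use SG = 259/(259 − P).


SG = 259/(259 − 13.1)

1.0533


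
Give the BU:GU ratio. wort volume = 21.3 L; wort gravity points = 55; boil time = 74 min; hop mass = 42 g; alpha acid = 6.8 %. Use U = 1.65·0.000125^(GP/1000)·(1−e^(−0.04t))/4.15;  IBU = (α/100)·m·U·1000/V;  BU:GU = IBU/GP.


U = 1.65·0.000125^(55/1000)·(1−e^(−0.04·74))/4.15 = 0.2300
IBU = (6.8/100)·42·0.2300·1000/21.3 = 30.8344
BU:GU = 30.8344/55

0.5606


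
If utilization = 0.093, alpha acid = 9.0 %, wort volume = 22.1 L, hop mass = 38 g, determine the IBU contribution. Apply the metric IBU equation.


IBU = (α/100)·mass·U·1000 / V
IBU = (9.0/100)·38·0.093·1000 / 22.1

14.3919 IBU


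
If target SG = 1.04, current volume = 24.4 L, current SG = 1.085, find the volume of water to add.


V_water = V·((SG_curr − 1)/(SG_target − 1) − 1)
V_water = 24.4·((1.085 − 1)/(1.04 − 1) − 1)

27.4500 L


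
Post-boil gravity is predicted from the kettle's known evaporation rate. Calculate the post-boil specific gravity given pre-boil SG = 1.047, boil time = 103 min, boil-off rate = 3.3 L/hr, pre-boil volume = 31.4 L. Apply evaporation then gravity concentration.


V_post = V_pre − rate·(t/60);  SG_post = 1 + (SG_pre−1)·V_pre/V_post
V_post = 31.4 − 3.3·(103/60) = 25.7350
SG_post = 1 + (1.047 − 1)·31.4/25.7350

1.0573


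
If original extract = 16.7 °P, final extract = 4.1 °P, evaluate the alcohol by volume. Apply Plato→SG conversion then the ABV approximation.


SG = 259/(259 − P);  ABV = (OG − FG)·131.25
OG = 259/(259 − 16.7) = 1.0689
FG = 259/(259 − 4.1) = 1.0161
ABV = (1.0689 − 1.0161)·131.25

6.9350 % ABV


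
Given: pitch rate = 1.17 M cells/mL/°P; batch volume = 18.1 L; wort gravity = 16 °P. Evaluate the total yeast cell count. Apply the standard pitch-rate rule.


cells (billions) = rate · V_L · °P
cells = 1.17 · 18.1 · 16

338.8320 billion cells


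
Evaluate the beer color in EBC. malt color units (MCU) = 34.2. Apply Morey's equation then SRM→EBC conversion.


SRM = 1.4922·MCU^0.6859;  EBC = SRM·1.97
SRM = 1.4922·34.2^0.6859 = 16.8273
EBC = 16.8273·1.97

33.1499 EBC


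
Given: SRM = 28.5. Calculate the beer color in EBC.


EBC = SRM · 1.97
EBC = 28.5 · 1.97

56.1450 EBC


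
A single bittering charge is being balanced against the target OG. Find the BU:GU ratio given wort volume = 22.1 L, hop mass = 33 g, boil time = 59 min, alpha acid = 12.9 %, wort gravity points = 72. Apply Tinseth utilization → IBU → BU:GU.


U = 1.65·0.000125^(GP/1000)·(1−e^(−0.04t))/4.15;  IBU = (α/100)·m·U·1000/V;  BU:GU = IBU/GP
U = 1.65·0.000125^(72/1000)·(1−e^(−0.04·59))/4.15 = 0.1885
IBU = (12.9/100)·33·0.1885·1000/22.1 = 36.3121
BU:GU = 36.3121/72

0.5043


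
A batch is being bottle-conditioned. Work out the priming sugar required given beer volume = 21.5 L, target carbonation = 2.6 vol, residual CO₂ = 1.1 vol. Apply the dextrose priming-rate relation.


sugar = (target − residual)·4.0·V
sugar = (2.6 − 1.1)·4.0·21.5

129.0000 g


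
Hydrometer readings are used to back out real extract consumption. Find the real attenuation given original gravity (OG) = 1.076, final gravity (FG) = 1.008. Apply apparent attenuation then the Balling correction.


AA = (OG−FG)/(OG−1)·100;  RA = AA·0.8192
AA = (1.076 − 1.008)/(1.076 − 1)·100 = 89.4737
RA = 89.4737·0.8192

73.2968 %


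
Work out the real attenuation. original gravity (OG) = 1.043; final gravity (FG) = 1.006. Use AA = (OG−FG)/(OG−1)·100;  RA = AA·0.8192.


AA = (1.043 − 1.006)/(1.043 − 1)·100 = 86.0465
RA = 86.0465·0.8192

70.4893 %


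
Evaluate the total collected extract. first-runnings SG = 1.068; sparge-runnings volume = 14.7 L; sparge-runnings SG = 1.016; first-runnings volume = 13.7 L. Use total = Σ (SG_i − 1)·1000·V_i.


first = (1.068 − 1)·1000·13.7 = 931.6000
sparge = (1.016 − 1)·1000·14.7 = 235.2000
total = 931.6000 + 235.2000

1166.8000 gravity·L


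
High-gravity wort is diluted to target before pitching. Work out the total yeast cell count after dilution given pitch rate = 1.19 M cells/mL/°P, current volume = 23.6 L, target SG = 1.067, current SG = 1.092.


V_w = V·((SG_c−1)/(SG_t−1)−1);  °P = 259 − 259/SG_t;  cells = rate·(V+V_w)·°P
V_w = 23.6·((1.092−1)/(1.067−1)−1) = 8.8060
V_final = 23.6 + 8.8060 = 32.4060
°P = 259 − 259/1.067 = 16.2634
cells = 1.19·32.4060·16.2634

627.1655 billion cells


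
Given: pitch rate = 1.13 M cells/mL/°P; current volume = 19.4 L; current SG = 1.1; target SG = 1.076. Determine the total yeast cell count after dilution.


V_w = V·((SG_c−1)/(SG_t−1)−1);  °P = 259 − 259/SG_t;  cells = rate·(V+V_w)·°P
V_w = 19.4·((1.1−1)/(1.076−1)−1) = 6.1263
V_final = 19.4 + 6.1263 = 25.5263
°P = 259 − 259/1.076 = 18.2937
cells = 1.13·25.5263·18.2937

527.6764 billion cells


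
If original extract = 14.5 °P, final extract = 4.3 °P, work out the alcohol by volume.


SG = 259/(259 − P);  ABV = (OG − FG)·131.25
OG = 259/(259 − 14.5) = 1.0593
FG = 259/(259 − 4.3) = 1.0169
ABV = (1.0593 − 1.0169)·131.25

5.5679 % ABV


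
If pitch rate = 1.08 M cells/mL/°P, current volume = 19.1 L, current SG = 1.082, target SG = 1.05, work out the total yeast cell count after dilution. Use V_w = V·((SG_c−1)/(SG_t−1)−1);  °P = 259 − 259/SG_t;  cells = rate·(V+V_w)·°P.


V_w = 19.1·((1.082−1)/(1.05−1)−1) = 12.2240
V_final = 19.1 + 12.2240 = 31.3240
°P = 259 − 259/1.05 = 12.3333
cells = 1.08·31.3240·12.3333

417.2357 billion cells


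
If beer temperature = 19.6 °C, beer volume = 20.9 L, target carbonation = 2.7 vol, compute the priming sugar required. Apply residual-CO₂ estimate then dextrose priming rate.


residual = 14.695·(0.01821 + 0.09011·e^(−0.04·T));  sugar = (target − residual)·4.0·V
residual = 14.695·(0.01821 + 0.09011·e^(−0.04·19.6)) = 0.8722
sugar = (2.7 − 0.8722)·4.0·20.9

152.8059 g


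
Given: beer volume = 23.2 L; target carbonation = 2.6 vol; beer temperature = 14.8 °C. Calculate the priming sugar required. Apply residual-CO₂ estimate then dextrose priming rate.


residual = 14.695·(0.01821 + 0.09011·e^(−0.04·T));  sugar = (target − residual)·4.0·V
residual = 14.695·(0.01821 + 0.09011·e^(−0.04·14.8)) = 1.0002
sugar = (2.6 − 1.0002)·4.0·23.2

148.4660 g


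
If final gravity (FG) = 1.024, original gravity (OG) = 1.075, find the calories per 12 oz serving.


ABW = (OG−FG)·131.25·0.79/FG;  °P = 259 − 259/SG (for OG→OE and FG→AE);  RE = 0.1808·OE + 0.8192·AE;  Cal = (6.9·ABW + 4·(RE−0.1))·FG·3.55
ABW = (1.075 − 1.024)·131.25·0.79/1.024 = 5.1641
OE = 259 − 259/1.075 = 18.0698 °P
AE = 259 − 259/1.024 = 6.0703 °P
RE = 0.1808·18.0698 + 0.8192·6.0703 = 8.2398 °P
Cal = (6.9·5.1641 + 4·(8.2398−0.1))·1.024·3.55

247.8905 kcal


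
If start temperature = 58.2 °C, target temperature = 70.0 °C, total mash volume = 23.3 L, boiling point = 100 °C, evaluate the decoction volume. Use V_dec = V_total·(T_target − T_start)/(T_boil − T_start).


V_dec = 23.3·(70.0 − 58.2)/(100 − 58.2)

6.5775 L


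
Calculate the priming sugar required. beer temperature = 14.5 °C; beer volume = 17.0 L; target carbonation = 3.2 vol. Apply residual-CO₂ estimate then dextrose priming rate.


residual = 14.695·(0.01821 + 0.09011·e^(−0.04·T));  sugar = (target − residual)·4.0·V
residual = 14.695·(0.01821 + 0.09011·e^(−0.04·14.5)) = 1.0090
sugar = (3.2 − 1.0090)·4.0·17.0

148.9884 g


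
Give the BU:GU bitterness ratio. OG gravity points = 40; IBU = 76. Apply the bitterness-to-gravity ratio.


BU:GU = IBU / OG_points
BU:GU = 76 / 40

1.9000


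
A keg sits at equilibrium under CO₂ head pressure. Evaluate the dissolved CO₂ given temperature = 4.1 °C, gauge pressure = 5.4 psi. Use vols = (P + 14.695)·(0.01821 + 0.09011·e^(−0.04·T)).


vols = (5.4 + 14.695)·(0.01821 + 0.09011·e^(−0.04·4.1))

1.9028 volumes


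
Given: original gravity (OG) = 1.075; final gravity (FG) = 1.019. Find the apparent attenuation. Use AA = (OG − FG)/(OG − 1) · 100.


AA = (1.075 − 1.019)/(1.075 − 1) · 100

74.6667 %


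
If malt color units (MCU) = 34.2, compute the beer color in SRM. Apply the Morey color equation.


SRM = 1.4922 · MCU^0.6859
SRM = 1.4922 · 34.2^0.6859

16.8273 SRM


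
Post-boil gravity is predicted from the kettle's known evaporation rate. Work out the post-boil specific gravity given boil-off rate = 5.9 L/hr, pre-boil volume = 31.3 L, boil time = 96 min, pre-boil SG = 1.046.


V_post = V_pre − rate·(t/60);  SG_post = 1 + (SG_pre−1)·V_pre/V_post
V_post = 31.3 − 5.9·(96/60) = 21.8600
SG_post = 1 + (1.046 − 1)·31.3/21.8600

1.0659


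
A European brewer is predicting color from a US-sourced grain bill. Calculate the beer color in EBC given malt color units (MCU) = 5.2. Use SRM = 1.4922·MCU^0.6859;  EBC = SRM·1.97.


SRM = 1.4922·5.2^0.6859 = 4.6231
EBC = 4.6231·1.97

9.1075 EBC


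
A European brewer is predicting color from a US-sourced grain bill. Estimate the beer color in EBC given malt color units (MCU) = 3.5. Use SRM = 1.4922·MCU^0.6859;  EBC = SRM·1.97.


SRM = 1.4922·3.5^0.6859 = 3.5237
EBC = 3.5237·1.97

6.9418 EBC


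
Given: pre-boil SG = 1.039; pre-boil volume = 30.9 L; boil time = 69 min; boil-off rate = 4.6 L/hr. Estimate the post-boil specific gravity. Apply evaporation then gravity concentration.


V_post = V_pre − rate·(t/60);  SG_post = 1 + (SG_pre−1)·V_pre/V_post
V_post = 30.9 − 4.6·(69/60) = 25.6100
SG_post = 1 + (1.039 − 1)·30.9/25.6100

1.0471


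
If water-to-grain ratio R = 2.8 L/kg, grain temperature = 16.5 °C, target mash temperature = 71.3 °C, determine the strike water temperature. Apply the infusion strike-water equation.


T_strike = (0.41/R)·(T_mash − T_grain) + T_mash
T_strike = (0.41/2.8)·(71.3 − 16.5) + 71.3

79.3243 °C


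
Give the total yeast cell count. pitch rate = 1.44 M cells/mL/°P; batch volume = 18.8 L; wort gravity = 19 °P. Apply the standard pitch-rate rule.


cells (billions) = rate · V_L · °P
cells = 1.44 · 18.8 · 19

514.3680 billion cells


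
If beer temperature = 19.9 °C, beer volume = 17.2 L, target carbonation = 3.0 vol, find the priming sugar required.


residual = 14.695·(0.01821 + 0.09011·e^(−0.04·T));  sugar = (target − residual)·4.0·V
residual = 14.695·(0.01821 + 0.09011·e^(−0.04·19.9)) = 0.8650
sugar = (3.0 − 0.8650)·4.0·17.2

146.8903 g


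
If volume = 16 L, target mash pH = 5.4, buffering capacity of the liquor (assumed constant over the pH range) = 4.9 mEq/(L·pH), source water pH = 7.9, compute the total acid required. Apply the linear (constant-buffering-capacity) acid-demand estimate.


acid = buffering capacity · (pH_source − pH_target) · V
acid = 4.9 · (7.9 − 5.4) · 16

196.0000 mEq


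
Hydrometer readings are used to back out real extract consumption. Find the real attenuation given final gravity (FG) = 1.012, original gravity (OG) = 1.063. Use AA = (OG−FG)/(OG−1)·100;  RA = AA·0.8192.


AA = (1.063 − 1.012)/(1.063 − 1)·100 = 80.9524
RA = 80.9524·0.8192

66.3162 %


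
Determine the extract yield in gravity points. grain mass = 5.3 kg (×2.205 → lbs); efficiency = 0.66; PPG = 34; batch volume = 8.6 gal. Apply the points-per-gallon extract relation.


points = lbs × PPG × eff / vol
lbs = 5.3 × 2.205 = 11.6865
points = 11.6865 × 34 × 0.66 / 8.6

30.4936 points


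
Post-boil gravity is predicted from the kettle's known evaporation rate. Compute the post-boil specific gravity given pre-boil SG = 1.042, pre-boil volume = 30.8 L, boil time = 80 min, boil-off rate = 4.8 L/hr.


V_post = V_pre − rate·(t/60);  SG_post = 1 + (SG_pre−1)·V_pre/V_post
V_post = 30.8 − 4.8·(80/60) = 24.4000
SG_post = 1 + (1.042 − 1)·30.8/24.4000

1.0530


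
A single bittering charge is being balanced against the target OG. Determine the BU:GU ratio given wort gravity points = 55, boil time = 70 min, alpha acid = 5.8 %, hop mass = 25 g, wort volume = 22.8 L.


U = 1.65·0.000125^(GP/1000)·(1−e^(−0.04t))/4.15;  IBU = (α/100)·m·U·1000/V;  BU:GU = IBU/GP
U = 1.65·0.000125^(55/1000)·(1−e^(−0.04·70))/4.15 = 0.2278
IBU = (5.8/100)·25·0.2278·1000/22.8 = 14.4861
BU:GU = 14.4861/55

0.2634


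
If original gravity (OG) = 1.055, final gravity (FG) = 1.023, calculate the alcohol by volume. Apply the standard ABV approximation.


ABV = (OG − FG) · 131.25
ABV = (1.055 − 1.023) · 131.25

4.2000 % ABV


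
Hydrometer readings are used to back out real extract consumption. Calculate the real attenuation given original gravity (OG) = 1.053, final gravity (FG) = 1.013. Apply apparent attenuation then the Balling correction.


AA = (OG−FG)/(OG−1)·100;  RA = AA·0.8192
AA = (1.053 − 1.013)/(1.053 − 1)·100 = 75.4717
RA = 75.4717·0.8192

61.8264 %


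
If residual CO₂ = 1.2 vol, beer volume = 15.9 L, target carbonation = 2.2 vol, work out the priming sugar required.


sugar = (target − residual)·4.0·V
sugar = (2.2 − 1.2)·4.0·15.9

63.6000 g


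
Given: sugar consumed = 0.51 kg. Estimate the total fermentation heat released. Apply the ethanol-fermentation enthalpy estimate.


Q = m_sugar · 590 kJ/kg
Q = 0.51 · 590

300.9000 kJ


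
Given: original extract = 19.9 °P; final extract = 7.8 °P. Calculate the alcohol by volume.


SG = 259/(259 − P);  ABV = (OG − FG)·131.25
OG = 259/(259 − 19.9) = 1.0832
FG = 259/(259 − 7.8) = 1.0311
ABV = (1.0832 − 1.0311)·131.25

6.8483 % ABV


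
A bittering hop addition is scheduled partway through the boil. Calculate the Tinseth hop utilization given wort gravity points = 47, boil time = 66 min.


U = 1.65·0.000125^(GP/1000) · (1 − e^(−0.04·t))/4.15
bigness = 1.65·0.000125^(47/1000) = 1.0815
boil_factor = (1 − e^(−0.04·66))/4.15 = 0.2238
U = 1.0815 · 0.2238

0.2420


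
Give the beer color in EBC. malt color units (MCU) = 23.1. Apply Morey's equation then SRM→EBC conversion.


SRM = 1.4922·MCU^0.6859;  EBC = SRM·1.97
SRM = 1.4922·23.1^0.6859 = 12.8567
EBC = 12.8567·1.97

25.3276 EBC


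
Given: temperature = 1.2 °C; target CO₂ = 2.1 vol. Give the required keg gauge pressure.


psi = vols/(0.01821 + 0.09011·e^(−0.04·T)) − 14.695
psi = 2.1/(0.01821 + 0.09011·e^(−0.04·1.2)) − 14.695

5.4785 psi


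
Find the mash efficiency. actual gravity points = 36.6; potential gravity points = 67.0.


efficiency = actual / potential × 100
efficiency = 36.6 / 67.0 × 100

54.6269 %


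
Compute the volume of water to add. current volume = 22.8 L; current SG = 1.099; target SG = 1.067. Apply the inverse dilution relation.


V_water = V·((SG_curr − 1)/(SG_target − 1) − 1)
V_water = 22.8·((1.099 − 1)/(1.067 − 1) − 1)

10.8896 L


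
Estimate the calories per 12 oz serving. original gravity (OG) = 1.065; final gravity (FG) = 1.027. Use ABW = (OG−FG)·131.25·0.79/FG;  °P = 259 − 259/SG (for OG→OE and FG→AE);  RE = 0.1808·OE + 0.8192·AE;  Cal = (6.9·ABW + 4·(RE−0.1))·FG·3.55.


ABW = (1.065 − 1.027)·131.25·0.79/1.027 = 3.8365
OE = 259 − 259/1.065 = 15.8075 °P
AE = 259 − 259/1.027 = 6.8092 °P
RE = 0.1808·15.8075 + 0.8192·6.8092 = 8.4361 °P
Cal = (6.9·3.8365 + 4·(8.4361−0.1))·1.027·3.55

218.0814 kcal


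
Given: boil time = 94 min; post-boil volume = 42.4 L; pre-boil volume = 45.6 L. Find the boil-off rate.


rate = (V_pre − V_post) / (t_min/60)
rate = (45.6 − 42.4) / (94/60)

2.0426 L/hr


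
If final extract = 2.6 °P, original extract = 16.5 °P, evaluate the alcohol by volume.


SG = 259/(259 − P);  ABV = (OG − FG)·131.25
OG = 259/(259 − 16.5) = 1.0680
FG = 259/(259 − 2.6) = 1.0101
ABV = (1.0680 − 1.0101)·131.25

7.5995 % ABV


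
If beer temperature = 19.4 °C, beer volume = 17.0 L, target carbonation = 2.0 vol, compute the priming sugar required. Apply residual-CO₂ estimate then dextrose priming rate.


residual = 14.695·(0.01821 + 0.09011·e^(−0.04·T));  sugar = (target − residual)·4.0·V
residual = 14.695·(0.01821 + 0.09011·e^(−0.04·19.4)) = 0.8770
sugar = (2.0 − 0.8770)·4.0·17.0

76.3616 g


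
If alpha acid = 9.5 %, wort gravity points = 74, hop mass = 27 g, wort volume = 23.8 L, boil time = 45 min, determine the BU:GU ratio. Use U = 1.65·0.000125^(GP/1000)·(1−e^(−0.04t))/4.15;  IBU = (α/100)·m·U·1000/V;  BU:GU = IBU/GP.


U = 1.65·0.000125^(74/1000)·(1−e^(−0.04·45))/4.15 = 0.1707
IBU = (9.5/100)·27·0.1707·1000/23.8 = 18.3928
BU:GU = 18.3928/74

0.2486


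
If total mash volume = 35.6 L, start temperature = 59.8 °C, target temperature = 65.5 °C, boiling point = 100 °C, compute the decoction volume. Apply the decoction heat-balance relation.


V_dec = V_total·(T_target − T_start)/(T_boil − T_start)
V_dec = 35.6·(65.5 − 59.8)/(100 − 59.8)

5.0478 L


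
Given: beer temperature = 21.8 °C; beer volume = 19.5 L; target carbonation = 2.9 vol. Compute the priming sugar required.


residual = 14.695·(0.01821 + 0.09011·e^(−0.04·T));  sugar = (target − residual)·4.0·V
residual = 14.695·(0.01821 + 0.09011·e^(−0.04·21.8)) = 0.8212
sugar = (2.9 − 0.8212)·4.0·19.5

162.1426 g


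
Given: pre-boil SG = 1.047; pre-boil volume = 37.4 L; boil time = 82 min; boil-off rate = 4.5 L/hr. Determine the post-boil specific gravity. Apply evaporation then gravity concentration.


V_post = V_pre − rate·(t/60);  SG_post = 1 + (SG_pre−1)·V_pre/V_post
V_post = 37.4 − 4.5·(82/60) = 31.2500
SG_post = 1 + (1.047 − 1)·37.4/31.2500

1.0562


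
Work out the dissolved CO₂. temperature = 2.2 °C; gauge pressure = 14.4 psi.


vols = (P + 14.695)·(0.01821 + 0.09011·e^(−0.04·T))
vols = (14.4 + 14.695)·(0.01821 + 0.09011·e^(−0.04·2.2))

2.9307 volumes


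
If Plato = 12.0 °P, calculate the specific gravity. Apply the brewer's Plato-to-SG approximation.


SG = 259/(259 − P)
SG = 259/(259 − 12.0)

1.0486


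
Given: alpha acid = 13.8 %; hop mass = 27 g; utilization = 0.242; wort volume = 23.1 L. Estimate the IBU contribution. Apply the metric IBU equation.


IBU = (α/100)·mass·U·1000 / V
IBU = (13.8/100)·27·0.242·1000 / 23.1

39.0343 IBU


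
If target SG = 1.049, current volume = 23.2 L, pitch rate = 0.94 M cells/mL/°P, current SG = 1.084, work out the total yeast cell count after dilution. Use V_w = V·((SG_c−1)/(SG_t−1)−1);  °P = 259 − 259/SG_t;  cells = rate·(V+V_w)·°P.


V_w = 23.2·((1.084−1)/(1.049−1)−1) = 16.5714
V_final = 23.2 + 16.5714 = 39.7714
°P = 259 − 259/1.049 = 12.0982
cells = 0.94·39.7714·12.0982

452.2925 billion cells


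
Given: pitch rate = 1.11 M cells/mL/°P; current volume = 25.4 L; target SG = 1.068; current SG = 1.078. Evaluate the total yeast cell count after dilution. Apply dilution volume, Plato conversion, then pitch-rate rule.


V_w = V·((SG_c−1)/(SG_t−1)−1);  °P = 259 − 259/SG_t;  cells = rate·(V+V_w)·°P
V_w = 25.4·((1.078−1)/(1.068−1)−1) = 3.7353
V_final = 25.4 + 3.7353 = 29.1353
°P = 259 − 259/1.068 = 16.4906
cells = 1.11·29.1353·16.4906

533.3101 billion cells


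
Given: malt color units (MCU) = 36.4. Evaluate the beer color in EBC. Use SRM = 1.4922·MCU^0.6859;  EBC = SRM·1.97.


SRM = 1.4922·36.4^0.6859 = 17.5625
EBC = 17.5625·1.97

34.5981 EBC


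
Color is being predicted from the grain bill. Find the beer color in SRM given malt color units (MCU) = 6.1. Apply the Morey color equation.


SRM = 1.4922 · MCU^0.6859
SRM = 1.4922 · 6.1^0.6859

5.1580 SRM


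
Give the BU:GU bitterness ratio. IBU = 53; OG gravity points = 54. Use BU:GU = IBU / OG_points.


BU:GU = 53 / 54

0.9815


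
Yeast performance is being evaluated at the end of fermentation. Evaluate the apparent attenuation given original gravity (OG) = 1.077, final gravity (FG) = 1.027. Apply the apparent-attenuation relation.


AA = (OG − FG)/(OG − 1) · 100
AA = (1.077 − 1.027)/(1.077 − 1) · 100

64.9351 %


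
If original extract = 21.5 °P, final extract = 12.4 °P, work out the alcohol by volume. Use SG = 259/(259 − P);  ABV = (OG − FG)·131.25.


OG = 259/(259 − 21.5) = 1.0905
FG = 259/(259 − 12.4) = 1.0503
ABV = (1.0905 − 1.0503)·131.25

5.2818 % ABV


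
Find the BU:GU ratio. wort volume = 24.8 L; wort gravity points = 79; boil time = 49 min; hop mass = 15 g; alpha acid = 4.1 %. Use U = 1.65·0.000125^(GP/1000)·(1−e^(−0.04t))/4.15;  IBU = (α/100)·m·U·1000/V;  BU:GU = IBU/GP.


U = 1.65·0.000125^(79/1000)·(1−e^(−0.04·49))/4.15 = 0.1679
IBU = (4.1/100)·15·0.1679·1000/24.8 = 4.1647
BU:GU = 4.1647/79

0.0527


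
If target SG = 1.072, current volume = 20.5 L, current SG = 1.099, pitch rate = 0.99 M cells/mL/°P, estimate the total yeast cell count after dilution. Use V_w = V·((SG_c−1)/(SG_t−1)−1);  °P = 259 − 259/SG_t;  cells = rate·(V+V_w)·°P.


V_w = 20.5·((1.099−1)/(1.072−1)−1) = 7.6875
V_final = 20.5 + 7.6875 = 28.1875
°P = 259 − 259/1.072 = 17.3955
cells = 0.99·28.1875·17.3955

485.4329 billion cells


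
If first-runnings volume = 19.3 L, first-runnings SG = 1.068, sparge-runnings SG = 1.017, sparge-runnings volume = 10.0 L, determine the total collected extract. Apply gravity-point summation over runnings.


total = Σ (SG_i − 1)·1000·V_i
first = (1.068 − 1)·1000·19.3 = 1312.4000
sparge = (1.017 − 1)·1000·10.0 = 170.0000
total = 1312.4000 + 170.0000

1482.4000 gravity·L


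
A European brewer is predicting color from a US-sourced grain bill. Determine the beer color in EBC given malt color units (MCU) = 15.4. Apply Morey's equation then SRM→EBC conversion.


SRM = 1.4922·MCU^0.6859;  EBC = SRM·1.97
SRM = 1.4922·15.4^0.6859 = 9.7353
EBC = 9.7353·1.97

19.1785 EBC


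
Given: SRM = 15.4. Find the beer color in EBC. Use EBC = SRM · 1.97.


EBC = 15.4 · 1.97

30.3380 EBC


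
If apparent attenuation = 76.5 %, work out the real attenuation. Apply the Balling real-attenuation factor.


RA = AA · 0.8192
RA = 76.5 · 0.8192

62.6688 %


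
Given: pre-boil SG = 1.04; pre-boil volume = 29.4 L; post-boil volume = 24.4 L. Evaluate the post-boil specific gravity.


SG_post = 1 + (SG_pre − 1)·V_pre/V_post
pts_pre = (1.04 − 1)·1000 = 40.0000
pts_post = 40.0000·29.4/24.4 = 48.1967
SG_post = 1 + 48.1967/1000

1.0482


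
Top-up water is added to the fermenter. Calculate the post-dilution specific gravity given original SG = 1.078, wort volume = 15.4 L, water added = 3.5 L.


SG_new = 1 + (SG_old − 1)·V_old/(V_old + V_water)
pts = (1.078 − 1)·1000·15.4/(15.4 + 3.5) = 63.5556
SG_new = 1 + 63.5556/1000

1.0636


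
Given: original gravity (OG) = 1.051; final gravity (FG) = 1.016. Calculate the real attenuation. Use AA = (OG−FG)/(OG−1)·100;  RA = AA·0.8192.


AA = (1.051 − 1.016)/(1.051 − 1)·100 = 68.6275
RA = 68.6275·0.8192

56.2196 %


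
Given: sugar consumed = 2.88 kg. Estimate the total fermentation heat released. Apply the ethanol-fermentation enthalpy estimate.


Q = m_sugar · 590 kJ/kg
Q = 2.88 · 590

1699.2000 kJ


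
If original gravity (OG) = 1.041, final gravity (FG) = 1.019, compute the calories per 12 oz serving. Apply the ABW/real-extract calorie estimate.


ABW = (OG−FG)·131.25·0.79/FG;  °P = 259 − 259/SG (for OG→OE and FG→AE);  RE = 0.1808·OE + 0.8192·AE;  Cal = (6.9·ABW + 4·(RE−0.1))·FG·3.55
ABW = (1.041 − 1.019)·131.25·0.79/1.019 = 2.2386
OE = 259 − 259/1.041 = 10.2008 °P
AE = 259 − 259/1.019 = 4.8292 °P
RE = 0.1808·10.2008 + 0.8192·4.8292 = 5.8004 °P
Cal = (6.9·2.2386 + 4·(5.8004−0.1))·1.019·3.55

138.3600 kcal


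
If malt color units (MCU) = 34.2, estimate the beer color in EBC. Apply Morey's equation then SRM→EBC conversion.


SRM = 1.4922·MCU^0.6859;  EBC = SRM·1.97
SRM = 1.4922·34.2^0.6859 = 16.8273
EBC = 16.8273·1.97

33.1499 EBC


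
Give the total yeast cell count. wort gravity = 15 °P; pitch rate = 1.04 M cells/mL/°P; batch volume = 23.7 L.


cells (billions) = rate · V_L · °P
cells = 1.04 · 23.7 · 15

369.7200 billion cells


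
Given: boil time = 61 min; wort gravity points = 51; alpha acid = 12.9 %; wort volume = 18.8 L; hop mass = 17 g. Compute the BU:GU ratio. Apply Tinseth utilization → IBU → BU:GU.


U = 1.65·0.000125^(GP/1000)·(1−e^(−0.04t))/4.15;  IBU = (α/100)·m·U·1000/V;  BU:GU = IBU/GP
U = 1.65·0.000125^(51/1000)·(1−e^(−0.04·61))/4.15 = 0.2295
IBU = (12.9/100)·17·0.2295·1000/18.8 = 26.7703
BU:GU = 26.7703/51

0.5249


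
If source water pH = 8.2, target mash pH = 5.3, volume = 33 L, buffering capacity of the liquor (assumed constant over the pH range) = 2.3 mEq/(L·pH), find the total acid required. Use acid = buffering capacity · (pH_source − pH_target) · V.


acid = 2.3 · (8.2 − 5.3) · 33

220.1100 mEq


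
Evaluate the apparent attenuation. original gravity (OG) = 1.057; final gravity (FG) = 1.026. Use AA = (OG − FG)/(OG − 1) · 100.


AA = (1.057 − 1.026)/(1.057 − 1) · 100

54.3860 %


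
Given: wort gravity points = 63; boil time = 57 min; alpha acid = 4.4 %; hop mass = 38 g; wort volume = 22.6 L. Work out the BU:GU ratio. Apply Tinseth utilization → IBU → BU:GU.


U = 1.65·0.000125^(GP/1000)·(1−e^(−0.04t))/4.15;  IBU = (α/100)·m·U·1000/V;  BU:GU = IBU/GP
U = 1.65·0.000125^(63/1000)·(1−e^(−0.04·57))/4.15 = 0.2026
IBU = (4.4/100)·38·0.2026·1000/22.6 = 14.9902
BU:GU = 14.9902/63

0.2379


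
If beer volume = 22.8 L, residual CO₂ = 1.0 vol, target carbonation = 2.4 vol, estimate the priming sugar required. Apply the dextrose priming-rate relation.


sugar = (target − residual)·4.0·V
sugar = (2.4 − 1.0)·4.0·22.8

127.6800 g


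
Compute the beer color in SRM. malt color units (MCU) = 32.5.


SRM = 1.4922 · MCU^0.6859
SRM = 1.4922 · 32.5^0.6859

16.2490 SRM


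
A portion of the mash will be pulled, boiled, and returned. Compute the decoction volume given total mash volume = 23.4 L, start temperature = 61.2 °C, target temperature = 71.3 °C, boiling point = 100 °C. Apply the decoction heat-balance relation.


V_dec = V_total·(T_target − T_start)/(T_boil − T_start)
V_dec = 23.4·(71.3 − 61.2)/(100 − 61.2)

6.0912 L


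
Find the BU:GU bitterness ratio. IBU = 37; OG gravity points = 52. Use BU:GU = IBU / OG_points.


BU:GU = 37 / 52

0.7115


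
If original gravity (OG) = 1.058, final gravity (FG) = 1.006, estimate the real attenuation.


AA = (OG−FG)/(OG−1)·100;  RA = AA·0.8192
AA = (1.058 − 1.006)/(1.058 − 1)·100 = 89.6552
RA = 89.6552·0.8192

73.4455 %


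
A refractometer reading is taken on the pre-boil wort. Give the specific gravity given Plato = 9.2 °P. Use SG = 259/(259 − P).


SG = 259/(259 − 9.2)

1.0368


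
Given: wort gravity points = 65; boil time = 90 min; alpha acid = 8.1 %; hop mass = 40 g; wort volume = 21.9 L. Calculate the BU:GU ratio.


U = 1.65·0.000125^(GP/1000)·(1−e^(−0.04t))/4.15;  IBU = (α/100)·m·U·1000/V;  BU:GU = IBU/GP
U = 1.65·0.000125^(65/1000)·(1−e^(−0.04·90))/4.15 = 0.2156
IBU = (8.1/100)·40·0.2156·1000/21.9 = 31.9010
BU:GU = 31.9010/65

0.4908


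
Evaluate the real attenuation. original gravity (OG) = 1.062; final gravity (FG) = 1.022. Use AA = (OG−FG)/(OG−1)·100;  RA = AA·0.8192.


AA = (1.062 − 1.022)/(1.062 − 1)·100 = 64.5161
RA = 64.5161·0.8192

52.8516 %


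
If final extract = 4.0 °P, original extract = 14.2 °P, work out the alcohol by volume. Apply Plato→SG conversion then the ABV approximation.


SG = 259/(259 − P);  ABV = (OG − FG)·131.25
OG = 259/(259 − 14.2) = 1.0580
FG = 259/(259 − 4.0) = 1.0157
ABV = (1.0580 − 1.0157)·131.25

5.5545 % ABV
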